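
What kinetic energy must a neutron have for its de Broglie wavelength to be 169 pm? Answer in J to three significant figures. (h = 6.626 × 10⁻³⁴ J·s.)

p = h/λ = 6.626 × 10⁻³⁴ / 1.690 × 10⁻¹⁰ = 3.921 × 10⁻²⁴ kg·m/s.
KE = p²/(2m) = (3.921 × 10⁻²⁴)² / (2 × 1.675 × 10⁻²⁷) = 4.589 × 10⁻²¹ J = 4.59 × 10⁻²¹ J.

KE = 4.59 × 10⁻²¹ J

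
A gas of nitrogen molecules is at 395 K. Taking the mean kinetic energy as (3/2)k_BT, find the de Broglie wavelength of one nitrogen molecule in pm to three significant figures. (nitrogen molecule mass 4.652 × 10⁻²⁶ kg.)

λ = 24.0 pm

KE = (3/2)k_BT = 1.5 × 1.381 × 10⁻²³ × 395 = 8.182 × 10⁻²¹ J.
p = √(2mKE) = √(2 × 4.652 × 10⁻²⁶ × 8.182 × 10⁻²¹) = 2.759 × 10⁻²³ kg·m/s.
λ = h/p = 2.40 × 10⁻¹¹ m = 24.0 pm.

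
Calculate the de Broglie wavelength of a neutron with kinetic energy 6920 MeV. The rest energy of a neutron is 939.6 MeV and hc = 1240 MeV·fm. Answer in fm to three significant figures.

Total energy E = KE + m₀c² = 6920 + 939.6 = 7859.6 MeV.
(pc)² = E² − (m₀c²)² = (7859.6)² − (939.6)² = 6.089 × 10⁷ MeV², so pc = 7803 MeV.
λ = hc/(pc) = 1240 MeV·fm / 7803 MeV = 0.159 fm.

λ = 0.159 fm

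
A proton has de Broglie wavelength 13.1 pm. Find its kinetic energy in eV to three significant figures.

p = h/λ = 6.626 × 10⁻³⁴ / 1.310 × 10⁻¹¹ = 5.058 × 10⁻²³ kg·m/s.
KE = p²/(2m) = (5.058 × 10⁻²³)² / (2 × 1.673 × 10⁻²⁷) = 7.646 × 10⁻¹⁹ J = 4.77 eV.

KE = 4.77 eV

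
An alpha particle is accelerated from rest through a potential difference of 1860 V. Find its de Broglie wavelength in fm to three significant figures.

KE = 2eV = 2 × 1.602 × 10⁻¹⁹ × 1860 = 5.959 × 10⁻¹⁶ J.
p = √(2mKE) = √(2 × 6.645 × 10⁻²⁷ × 5.959 × 10⁻¹⁶) = 2.814 × 10⁻²¹ kg·m/s.
λ = h/p = 6.626 × 10⁻³⁴ / 2.814 × 10⁻²¹ = 2.35 × 10⁻¹³ m = 235 fm.

λ = 235 fm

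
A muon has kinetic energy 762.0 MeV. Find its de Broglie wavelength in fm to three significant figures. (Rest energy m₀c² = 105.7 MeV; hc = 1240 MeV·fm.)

λ = 1.44 fm

Total energy E = KE + m₀c² = 762.0 + 105.7 = 867.7 MeV.
(pc)² = E² − (m₀c²)² = (867.7)² − (105.7)² = 7.417 × 10⁵ MeV², so pc = 861.2 MeV.
λ = hc/(pc) = 1240 MeV·fm / 861.2 MeV = 1.44 fm.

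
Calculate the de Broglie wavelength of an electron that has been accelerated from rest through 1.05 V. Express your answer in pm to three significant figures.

λ = 1200 pm

KE = eV = 1.602 × 10⁻¹⁹ × 1.050 = 1.682 × 10⁻¹⁹ J.
p = √(2mKE) = √(2 × 9.109 × 10⁻³¹ × 1.682 × 10⁻¹⁹) = 5.536 × 10⁻²⁵ kg·m/s.
λ = h/p = 6.626 × 10⁻³⁴ / 5.536 × 10⁻²⁵ = 1.20 × 10⁻⁹ m = 1200 pm.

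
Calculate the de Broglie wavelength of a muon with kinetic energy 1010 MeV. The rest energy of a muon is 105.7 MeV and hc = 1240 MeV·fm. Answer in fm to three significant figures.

λ = 1.12 fm

Total energy E = KE + m₀c² = 1010 + 105.7 = 1115.7 MeV.
(pc)² = E² − (m₀c²)² = (1115.7)² − (105.7)² = 1.234 × 10⁶ MeV², so pc = 1111 MeV.
λ = hc/(pc) = 1240 MeV·fm / 1111 MeV = 1.12 fm.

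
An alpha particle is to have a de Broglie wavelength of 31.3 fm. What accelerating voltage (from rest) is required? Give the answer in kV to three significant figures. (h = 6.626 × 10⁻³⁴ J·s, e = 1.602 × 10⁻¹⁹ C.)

V = 105 kV

p = h/λ = 6.626 × 10⁻³⁴ / 3.130 × 10⁻¹⁴ = 2.117 × 10⁻²⁰ kg·m/s.
KE = p²/(2m) = 3.372 × 10⁻¹⁴ J.
V = KE/2e = 3.372 × 10⁻¹⁴ / (2 × 1.602 × 10⁻¹⁹) = 105 kV.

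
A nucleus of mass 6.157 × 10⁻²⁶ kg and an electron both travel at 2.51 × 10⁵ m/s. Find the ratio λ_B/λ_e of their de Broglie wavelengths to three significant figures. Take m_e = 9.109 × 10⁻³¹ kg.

At fixed v, p = mv so λ = h/(mv) ∝ 1/m.
λ_B/λ_e = m_e/m_B = 9.109 × 10⁻³¹/6.157 × 10⁻²⁶ = 1.48 × 10⁻⁵.

λ_B/λ_e = 1.48 × 10⁻⁵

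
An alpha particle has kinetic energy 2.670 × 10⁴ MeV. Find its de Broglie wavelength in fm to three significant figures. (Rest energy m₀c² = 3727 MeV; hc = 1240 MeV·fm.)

λ = 0.0411 fm

Total energy E = KE + m₀c² = 2.670 × 10⁴ + 3727 = 30427 MeV.
(pc)² = E² − (m₀c²)² = (30427)² − (3727)² = 9.119 × 10⁸ MeV², so pc = 3.020 × 10⁴ MeV.
λ = hc/(pc) = 1240 MeV·fm / 3.020 × 10⁴ MeV = 0.0411 fm.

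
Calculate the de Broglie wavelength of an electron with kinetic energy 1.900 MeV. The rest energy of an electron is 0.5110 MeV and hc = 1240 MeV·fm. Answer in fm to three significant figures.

Total energy E = KE + m₀c² = 1.900 + 0.5110 = 2.4110 MeV.
(pc)² = E² − (m₀c²)² = (2.4110)² − (0.5110)² = 5.552 MeV², so pc = 2.356 MeV.
λ = hc/(pc) = 1240 MeV·fm / 2.356 MeV = 526 fm.

λ = 526 fm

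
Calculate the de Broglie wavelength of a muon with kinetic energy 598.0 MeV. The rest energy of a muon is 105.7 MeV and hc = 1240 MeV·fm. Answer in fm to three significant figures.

Total energy E = KE + m₀c² = 598.0 + 105.7 = 703.7 MeV.
(pc)² = E² − (m₀c²)² = (703.7)² − (105.7)² = 4.840 × 10⁵ MeV², so pc = 695.7 MeV.
λ = hc/(pc) = 1240 MeV·fm / 695.7 MeV = 1.78 fm.

λ = 1.78 fm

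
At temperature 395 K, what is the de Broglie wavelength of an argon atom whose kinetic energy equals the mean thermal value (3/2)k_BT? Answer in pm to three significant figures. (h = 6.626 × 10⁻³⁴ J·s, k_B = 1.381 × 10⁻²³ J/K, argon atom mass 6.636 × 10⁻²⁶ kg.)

KE = (3/2)k_BT = 1.5 × 1.381 × 10⁻²³ × 395 = 8.182 × 10⁻²¹ J.
p = √(2mKE) = √(2 × 6.636 × 10⁻²⁶ × 8.182 × 10⁻²¹) = 3.295 × 10⁻²³ kg·m/s.
λ = h/p = 2.01 × 10⁻¹¹ m = 20.1 pm.

λ = 20.1 pm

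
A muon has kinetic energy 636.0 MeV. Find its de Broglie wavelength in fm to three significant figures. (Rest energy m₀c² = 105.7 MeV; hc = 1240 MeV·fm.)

λ = 1.69 fm

Total energy E = KE + m₀c² = 636.0 + 105.7 = 741.7 MeV.
(pc)² = E² − (m₀c²)² = (741.7)² − (105.7)² = 5.389 × 10⁵ MeV², so pc = 734.1 MeV.
λ = hc/(pc) = 1240 MeV·fm / 734.1 MeV = 1.69 fm.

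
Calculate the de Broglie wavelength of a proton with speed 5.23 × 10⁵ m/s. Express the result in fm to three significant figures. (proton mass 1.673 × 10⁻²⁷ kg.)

p = mv = 1.673 × 10⁻²⁷ × 5.23 × 10⁵ = 8.750 × 10⁻²² kg·m/s.
λ = h/p = 6.626 × 10⁻³⁴ / 8.750 × 10⁻²² = 7.57 × 10⁻¹³ m = 757 fm.

λ = 757 fm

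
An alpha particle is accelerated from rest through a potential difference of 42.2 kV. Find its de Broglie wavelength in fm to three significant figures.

KE = 2eV = 2 × 1.602 × 10⁻¹⁹ × 4.220 × 10⁴ = 1.352 × 10⁻¹⁴ J.
p = √(2mKE) = √(2 × 6.645 × 10⁻²⁷ × 1.352 × 10⁻¹⁴) = 1.340 × 10⁻²⁰ kg·m/s.
λ = h/p = 6.626 × 10⁻³⁴ / 1.340 × 10⁻²⁰ = 4.94 × 10⁻¹⁴ m = 49.4 fm.

λ = 49.4 fm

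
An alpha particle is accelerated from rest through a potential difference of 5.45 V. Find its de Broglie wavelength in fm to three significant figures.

KE = 2eV = 2 × 1.602 × 10⁻¹⁹ × 5.450 = 1.746 × 10⁻¹⁸ J.
p = √(2mKE) = √(2 × 6.645 × 10⁻²⁷ × 1.746 × 10⁻¹⁸) = 1.523 × 10⁻²² kg·m/s.
λ = h/p = 6.626 × 10⁻³⁴ / 1.523 × 10⁻²² = 4.35 × 10⁻¹² m = 4350 fm.

λ = 4350 fm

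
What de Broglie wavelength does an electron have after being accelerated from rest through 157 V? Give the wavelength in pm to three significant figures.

KE = eV = 1.602 × 10⁻¹⁹ × 157.0 = 2.515 × 10⁻¹⁷ J.
p = √(2mKE) = √(2 × 9.109 × 10⁻³¹ × 2.515 × 10⁻¹⁷) = 6.769 × 10⁻²⁴ kg·m/s.
λ = h/p = 6.626 × 10⁻³⁴ / 6.769 × 10⁻²⁴ = 9.79 × 10⁻¹¹ m = 97.9 pm.

λ = 97.9 pm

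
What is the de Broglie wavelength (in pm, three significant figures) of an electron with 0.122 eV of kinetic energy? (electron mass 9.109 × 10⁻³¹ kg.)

λ = 3510 pm

KE = 0.122 eV = 1.954 × 10⁻²⁰ J.
p = √(2mKE) = √(2 × 9.109 × 10⁻³¹ × 1.954 × 10⁻²⁰) = 1.887 × 10⁻²⁵ kg·m/s.
λ = h/p = 6.626 × 10⁻³⁴ / 1.887 × 10⁻²⁵ = 3.51 × 10⁻⁹ m = 3510 pm.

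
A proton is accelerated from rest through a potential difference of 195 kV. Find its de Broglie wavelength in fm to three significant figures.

λ = 64.8 fm

KE = eV = 1.602 × 10⁻¹⁹ × 1.950 × 10⁵ = 3.124 × 10⁻¹⁴ J.
p = √(2mKE) = √(2 × 1.673 × 10⁻²⁷ × 3.124 × 10⁻¹⁴) = 1.022 × 10⁻²⁰ kg·m/s.
λ = h/p = 6.626 × 10⁻³⁴ / 1.022 × 10⁻²⁰ = 6.48 × 10⁻¹⁴ m = 64.8 fm.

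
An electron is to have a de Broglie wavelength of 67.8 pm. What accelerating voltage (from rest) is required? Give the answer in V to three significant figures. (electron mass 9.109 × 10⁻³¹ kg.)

V = 327 V

p = h/λ = 6.626 × 10⁻³⁴ / 6.780 × 10⁻¹¹ = 9.773 × 10⁻²⁴ kg·m/s.
KE = p²/(2m) = 5.243 × 10⁻¹⁷ J.
V = KE/e = 5.243 × 10⁻¹⁷ / (1.602 × 10⁻¹⁹) = 327 V.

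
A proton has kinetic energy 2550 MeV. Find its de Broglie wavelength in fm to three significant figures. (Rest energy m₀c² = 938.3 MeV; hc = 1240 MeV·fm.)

λ = 0.369 fm

Total energy E = KE + m₀c² = 2550 + 938.3 = 3488.3 MeV.
(pc)² = E² − (m₀c²)² = (3488.3)² − (938.3)² = 1.129 × 10⁷ MeV², so pc = 3360 MeV.
λ = hc/(pc) = 1240 MeV·fm / 3360 MeV = 0.369 fm.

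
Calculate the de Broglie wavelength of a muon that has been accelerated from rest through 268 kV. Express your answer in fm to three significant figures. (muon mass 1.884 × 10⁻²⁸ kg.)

KE = eV = 1.602 × 10⁻¹⁹ × 2.680 × 10⁵ = 4.293 × 10⁻¹⁴ J.
p = √(2mKE) = √(2 × 1.884 × 10⁻²⁸ × 4.293 × 10⁻¹⁴) = 4.022 × 10⁻²¹ kg·m/s.
λ = h/p = 6.626 × 10⁻³⁴ / 4.022 × 10⁻²¹ = 1.65 × 10⁻¹³ m = 165 fm.

λ = 165 fm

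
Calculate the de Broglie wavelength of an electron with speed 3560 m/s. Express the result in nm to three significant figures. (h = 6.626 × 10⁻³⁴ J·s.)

p = mv = 9.109 × 10⁻³¹ × 3560 = 3.243 × 10⁻²⁷ kg·m/s.
λ = h/p = 6.626 × 10⁻³⁴ / 3.243 × 10⁻²⁷ = 2.04 × 10⁻⁷ m = 204 nm.

λ = 204 nm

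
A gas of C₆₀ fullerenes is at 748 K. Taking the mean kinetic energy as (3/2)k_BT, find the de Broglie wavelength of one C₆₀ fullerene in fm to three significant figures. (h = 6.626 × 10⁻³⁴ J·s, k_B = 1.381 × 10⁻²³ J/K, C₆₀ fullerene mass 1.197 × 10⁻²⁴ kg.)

KE = (3/2)k_BT = 1.5 × 1.381 × 10⁻²³ × 748 = 1.549 × 10⁻²⁰ J.
p = √(2mKE) = √(2 × 1.197 × 10⁻²⁴ × 1.549 × 10⁻²⁰) = 1.926 × 10⁻²² kg·m/s.
λ = h/p = 3.44 × 10⁻¹² m = 3440 fm.

λ = 3440 fm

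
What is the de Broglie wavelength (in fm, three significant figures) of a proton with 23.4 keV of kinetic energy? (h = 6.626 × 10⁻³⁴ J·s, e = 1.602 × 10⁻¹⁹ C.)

λ = 187 fm

KE = 23.4 keV = 3.749 × 10⁻¹⁵ J.
p = √(2mKE) = √(2 × 1.673 × 10⁻²⁷ × 3.749 × 10⁻¹⁵) = 3.542 × 10⁻²¹ kg·m/s.
λ = h/p = 6.626 × 10⁻³⁴ / 3.542 × 10⁻²¹ = 1.87 × 10⁻¹³ m = 187 fm.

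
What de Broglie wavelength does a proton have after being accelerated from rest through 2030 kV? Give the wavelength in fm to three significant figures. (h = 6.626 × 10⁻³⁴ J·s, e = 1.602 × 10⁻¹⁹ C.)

λ = 20.1 fm

KE = eV = 1.602 × 10⁻¹⁹ × 2.030 × 10⁶ = 3.252 × 10⁻¹³ J.
p = √(2mKE) = √(2 × 1.673 × 10⁻²⁷ × 3.252 × 10⁻¹³) = 3.299 × 10⁻²⁰ kg·m/s.
λ = h/p = 6.626 × 10⁻³⁴ / 3.299 × 10⁻²⁰ = 2.01 × 10⁻¹⁴ m = 20.1 fm.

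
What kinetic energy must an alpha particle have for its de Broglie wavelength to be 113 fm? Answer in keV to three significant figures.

KE = 16.1 keV

p = h/λ = 6.626 × 10⁻³⁴ / 1.130 × 10⁻¹³ = 5.864 × 10⁻²¹ kg·m/s.
KE = p²/(2m) = (5.864 × 10⁻²¹)² / (2 × 6.645 × 10⁻²⁷) = 2.587 × 10⁻¹⁵ J = 16.1 keV.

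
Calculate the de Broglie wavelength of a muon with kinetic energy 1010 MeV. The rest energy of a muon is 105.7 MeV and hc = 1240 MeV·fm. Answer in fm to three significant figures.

λ = 1.12 fm

Total energy E = KE + m₀c² = 1010 + 105.7 = 1115.7 MeV.
(pc)² = E² − (m₀c²)² = (1115.7)² − (105.7)² = 1.234 × 10⁶ MeV², so pc = 1111 MeV.
λ = hc/(pc) = 1240 MeV·fm / 1111 MeV = 1.12 fm.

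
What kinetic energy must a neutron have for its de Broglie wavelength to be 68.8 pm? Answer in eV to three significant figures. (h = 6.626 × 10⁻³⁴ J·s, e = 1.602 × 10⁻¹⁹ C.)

KE = 0.173 eV

p = h/λ = 6.626 × 10⁻³⁴ / 6.880 × 10⁻¹¹ = 9.631 × 10⁻²⁴ kg·m/s.
KE = p²/(2m) = (9.631 × 10⁻²⁴)² / (2 × 1.675 × 10⁻²⁷) = 2.769 × 10⁻²⁰ J = 0.173 eV.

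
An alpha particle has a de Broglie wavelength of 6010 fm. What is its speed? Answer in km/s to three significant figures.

p = h/λ = 6.626 × 10⁻³⁴ / 6.010 × 10⁻¹² = 1.102 × 10⁻²² kg·m/s.
v = p/m = 1.102 × 10⁻²² / 6.645 × 10⁻²⁷ = 1.66 × 10⁴ m/s = 16.6 km/s.

v = 16.6 km/s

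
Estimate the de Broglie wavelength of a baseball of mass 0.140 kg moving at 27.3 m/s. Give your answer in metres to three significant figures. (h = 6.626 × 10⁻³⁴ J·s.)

p = mv = 0.140 × 27.3 = 3.822 kg·m/s.
λ = h/p = 6.626 × 10⁻³⁴ / 3.822 = 1.73 × 10⁻³⁴ m.

λ = 1.73 × 10⁻³⁴ m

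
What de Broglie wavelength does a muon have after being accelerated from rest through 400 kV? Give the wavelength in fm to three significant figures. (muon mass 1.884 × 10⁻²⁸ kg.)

λ = 135 fm

KE = eV = 1.602 × 10⁻¹⁹ × 4.000 × 10⁵ = 6.408 × 10⁻¹⁴ J.
p = √(2mKE) = √(2 × 1.884 × 10⁻²⁸ × 6.408 × 10⁻¹⁴) = 4.914 × 10⁻²¹ kg·m/s.
λ = h/p = 6.626 × 10⁻³⁴ / 4.914 × 10⁻²¹ = 1.35 × 10⁻¹³ m = 135 fm.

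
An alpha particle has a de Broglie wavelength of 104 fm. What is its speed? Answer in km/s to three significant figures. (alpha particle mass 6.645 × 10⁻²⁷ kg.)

v = 959 km/s

p = h/λ = 6.626 × 10⁻³⁴ / 1.040 × 10⁻¹³ = 6.371 × 10⁻²¹ kg·m/s.
v = p/m = 6.371 × 10⁻²¹ / 6.645 × 10⁻²⁷ = 9.59 × 10⁵ m/s = 959 km/s.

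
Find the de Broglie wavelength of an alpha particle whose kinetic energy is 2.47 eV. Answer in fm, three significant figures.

KE = 2.47 eV = 3.957 × 10⁻¹⁹ J.
p = √(2mKE) = √(2 × 6.645 × 10⁻²⁷ × 3.957 × 10⁻¹⁹) = 7.252 × 10⁻²³ kg·m/s.
λ = h/p = 6.626 × 10⁻³⁴ / 7.252 × 10⁻²³ = 9.14 × 10⁻¹² m = 9140 fm.

λ = 9140 fm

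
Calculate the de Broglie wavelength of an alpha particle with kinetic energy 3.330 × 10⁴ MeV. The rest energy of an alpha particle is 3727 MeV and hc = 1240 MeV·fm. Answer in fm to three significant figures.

λ = 0.0337 fm

Total energy E = KE + m₀c² = 3.330 × 10⁴ + 3727 = 37027 MeV.
(pc)² = E² − (m₀c²)² = (37027)² − (3727)² = 1.357 × 10⁹ MeV², so pc = 3.684 × 10⁴ MeV.
λ = hc/(pc) = 1240 MeV·fm / 3.684 × 10⁴ MeV = 0.0337 fm.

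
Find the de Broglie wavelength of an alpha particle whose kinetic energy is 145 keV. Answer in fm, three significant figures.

λ = 37.7 fm

KE = 145 keV = 2.323 × 10⁻¹⁴ J.
p = √(2mKE) = √(2 × 6.645 × 10⁻²⁷ × 2.323 × 10⁻¹⁴) = 1.757 × 10⁻²⁰ kg·m/s.
λ = h/p = 6.626 × 10⁻³⁴ / 1.757 × 10⁻²⁰ = 3.77 × 10⁻¹⁴ m = 37.7 fm.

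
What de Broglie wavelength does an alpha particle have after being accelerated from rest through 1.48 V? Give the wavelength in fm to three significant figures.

KE = 2eV = 2 × 1.602 × 10⁻¹⁹ × 1.480 = 4.742 × 10⁻¹⁹ J.
p = √(2mKE) = √(2 × 6.645 × 10⁻²⁷ × 4.742 × 10⁻¹⁹) = 7.939 × 10⁻²³ kg·m/s.
λ = h/p = 6.626 × 10⁻³⁴ / 7.939 × 10⁻²³ = 8.35 × 10⁻¹² m = 8350 fm.

λ = 8350 fm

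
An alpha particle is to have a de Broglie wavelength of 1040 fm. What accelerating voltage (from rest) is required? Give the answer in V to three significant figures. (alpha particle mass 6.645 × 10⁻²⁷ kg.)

V = 95.3 V

p = h/λ = 6.626 × 10⁻³⁴ / 1.040 × 10⁻¹² = 6.371 × 10⁻²² kg·m/s.
KE = p²/(2m) = 3.054 × 10⁻¹⁷ J.
V = KE/2e = 3.054 × 10⁻¹⁷ / (2 × 1.602 × 10⁻¹⁹) = 95.3 V.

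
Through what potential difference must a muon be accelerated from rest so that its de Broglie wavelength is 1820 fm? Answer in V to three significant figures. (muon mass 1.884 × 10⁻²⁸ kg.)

p = h/λ = 6.626 × 10⁻³⁴ / 1.820 × 10⁻¹² = 3.641 × 10⁻²² kg·m/s.
KE = p²/(2m) = 3.518 × 10⁻¹⁶ J.
V = KE/e = 3.518 × 10⁻¹⁶ / (1.602 × 10⁻¹⁹) = 2200 V.

V = 2200 V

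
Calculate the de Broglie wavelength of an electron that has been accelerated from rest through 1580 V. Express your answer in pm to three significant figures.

KE = eV = 1.602 × 10⁻¹⁹ × 1580 = 2.531 × 10⁻¹⁶ J.
p = √(2mKE) = √(2 × 9.109 × 10⁻³¹ × 2.531 × 10⁻¹⁶) = 2.147 × 10⁻²³ kg·m/s.
λ = h/p = 6.626 × 10⁻³⁴ / 2.147 × 10⁻²³ = 3.09 × 10⁻¹¹ m = 30.9 pm.

λ = 30.9 pm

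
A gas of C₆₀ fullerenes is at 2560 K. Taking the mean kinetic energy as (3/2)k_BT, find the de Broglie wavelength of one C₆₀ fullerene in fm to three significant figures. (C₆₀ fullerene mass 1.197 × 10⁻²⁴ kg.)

KE = (3/2)k_BT = 1.5 × 1.381 × 10⁻²³ × 2560 = 5.303 × 10⁻²⁰ J.
p = √(2mKE) = √(2 × 1.197 × 10⁻²⁴ × 5.303 × 10⁻²⁰) = 3.563 × 10⁻²² kg·m/s.
λ = h/p = 1.86 × 10⁻¹² m = 1860 fm.

λ = 1860 fm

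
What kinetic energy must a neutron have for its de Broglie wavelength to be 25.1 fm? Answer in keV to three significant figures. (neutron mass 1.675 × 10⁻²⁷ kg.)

KE = 1300 keV

p = h/λ = 6.626 × 10⁻³⁴ / 2.510 × 10⁻¹⁴ = 2.640 × 10⁻²⁰ kg·m/s.
KE = p²/(2m) = (2.640 × 10⁻²⁰)² / (2 × 1.675 × 10⁻²⁷) = 2.080 × 10⁻¹³ J = 1300 keV.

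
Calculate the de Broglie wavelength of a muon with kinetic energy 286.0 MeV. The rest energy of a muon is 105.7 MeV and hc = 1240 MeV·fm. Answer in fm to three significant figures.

λ = 3.29 fm

Total energy E = KE + m₀c² = 286.0 + 105.7 = 391.7 MeV.
(pc)² = E² − (m₀c²)² = (391.7)² − (105.7)² = 1.423 × 10⁵ MeV², so pc = 377.2 MeV.
λ = hc/(pc) = 1240 MeV·fm / 377.2 MeV = 3.29 fm.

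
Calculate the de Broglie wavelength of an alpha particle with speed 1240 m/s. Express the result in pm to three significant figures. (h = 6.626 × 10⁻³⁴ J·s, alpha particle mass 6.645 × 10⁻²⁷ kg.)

λ = 80.4 pm

p = mv = 6.645 × 10⁻²⁷ × 1240 = 8.240 × 10⁻²⁴ kg·m/s.
λ = h/p = 6.626 × 10⁻³⁴ / 8.240 × 10⁻²⁴ = 8.04 × 10⁻¹¹ m = 80.4 pm.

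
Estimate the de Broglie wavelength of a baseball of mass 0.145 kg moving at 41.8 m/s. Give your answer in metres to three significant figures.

λ = 1.09 × 10⁻³⁴ m

p = mv = 0.145 × 41.8 = 6.061 kg·m/s.
λ = h/p = 6.626 × 10⁻³⁴ / 6.061 = 1.09 × 10⁻³⁴ m.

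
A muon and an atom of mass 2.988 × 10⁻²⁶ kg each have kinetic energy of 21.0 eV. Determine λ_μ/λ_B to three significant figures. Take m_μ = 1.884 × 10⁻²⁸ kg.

λ_μ/λ_B = 12.6

At fixed KE, p = √(2mKE) so λ = h/p ∝ 1/√m.
λ_μ/λ_B = √(m_B/m_μ) = √(2.988 × 10⁻²⁶/1.884 × 10⁻²⁸) = √(158.6) = 12.6.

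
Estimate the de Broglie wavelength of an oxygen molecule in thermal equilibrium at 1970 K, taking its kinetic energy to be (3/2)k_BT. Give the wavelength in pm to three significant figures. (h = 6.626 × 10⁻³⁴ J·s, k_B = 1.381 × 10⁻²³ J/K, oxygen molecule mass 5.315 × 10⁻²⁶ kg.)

λ = 10.1 pm

KE = (3/2)k_BT = 1.5 × 1.381 × 10⁻²³ × 1970 = 4.081 × 10⁻²⁰ J.
p = √(2mKE) = √(2 × 5.315 × 10⁻²⁶ × 4.081 × 10⁻²⁰) = 6.586 × 10⁻²³ kg·m/s.
λ = h/p = 1.01 × 10⁻¹¹ m = 10.1 pm.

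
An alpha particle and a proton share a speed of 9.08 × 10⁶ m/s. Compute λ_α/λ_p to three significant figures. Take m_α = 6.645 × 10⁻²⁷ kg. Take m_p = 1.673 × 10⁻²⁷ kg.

At fixed v, p = mv so λ = h/(mv) ∝ 1/m.
λ_α/λ_p = m_p/m_α = 1.673 × 10⁻²⁷/6.645 × 10⁻²⁷ = 0.252.

λ_α/λ_p = 0.252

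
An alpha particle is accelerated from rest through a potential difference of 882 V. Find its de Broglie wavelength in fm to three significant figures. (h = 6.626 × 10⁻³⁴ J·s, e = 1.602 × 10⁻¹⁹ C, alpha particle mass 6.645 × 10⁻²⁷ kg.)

λ = 342 fm

KE = 2eV = 2 × 1.602 × 10⁻¹⁹ × 882.0 = 2.826 × 10⁻¹⁶ J.
p = √(2mKE) = √(2 × 6.645 × 10⁻²⁷ × 2.826 × 10⁻¹⁶) = 1.938 × 10⁻²¹ kg·m/s.
λ = h/p = 6.626 × 10⁻³⁴ / 1.938 × 10⁻²¹ = 3.42 × 10⁻¹³ m = 342 fm.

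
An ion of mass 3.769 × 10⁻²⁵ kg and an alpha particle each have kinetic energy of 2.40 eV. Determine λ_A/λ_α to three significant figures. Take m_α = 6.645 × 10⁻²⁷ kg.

λ_A/λ_α = 0.133

At fixed KE, p = √(2mKE) so λ = h/p ∝ 1/√m.
λ_A/λ_α = √(m_α/m_A) = √(6.645 × 10⁻²⁷/3.769 × 10⁻²⁵) = √(0.01763) = 0.133.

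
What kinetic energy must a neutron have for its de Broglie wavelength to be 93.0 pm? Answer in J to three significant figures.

KE = 1.52 × 10⁻²⁰ J

p = h/λ = 6.626 × 10⁻³⁴ / 9.300 × 10⁻¹¹ = 7.125 × 10⁻²⁴ kg·m/s.
KE = p²/(2m) = (7.125 × 10⁻²⁴)² / (2 × 1.675 × 10⁻²⁷) = 1.515 × 10⁻²⁰ J = 1.52 × 10⁻²⁰ J.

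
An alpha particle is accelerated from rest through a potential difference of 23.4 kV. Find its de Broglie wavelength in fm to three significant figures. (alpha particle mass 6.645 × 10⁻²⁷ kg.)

λ = 66.4 fm

KE = 2eV = 2 × 1.602 × 10⁻¹⁹ × 2.340 × 10⁴ = 7.497 × 10⁻¹⁵ J.
p = √(2mKE) = √(2 × 6.645 × 10⁻²⁷ × 7.497 × 10⁻¹⁵) = 9.982 × 10⁻²¹ kg·m/s.
λ = h/p = 6.626 × 10⁻³⁴ / 9.982 × 10⁻²¹ = 6.64 × 10⁻¹⁴ m = 66.4 fm.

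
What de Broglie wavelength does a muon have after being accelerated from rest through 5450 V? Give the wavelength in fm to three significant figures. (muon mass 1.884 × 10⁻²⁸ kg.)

KE = eV = 1.602 × 10⁻¹⁹ × 5450 = 8.731 × 10⁻¹⁶ J.
p = √(2mKE) = √(2 × 1.884 × 10⁻²⁸ × 8.731 × 10⁻¹⁶) = 5.736 × 10⁻²² kg·m/s.
λ = h/p = 6.626 × 10⁻³⁴ / 5.736 × 10⁻²² = 1.16 × 10⁻¹² m = 1160 fm.

λ = 1160 fm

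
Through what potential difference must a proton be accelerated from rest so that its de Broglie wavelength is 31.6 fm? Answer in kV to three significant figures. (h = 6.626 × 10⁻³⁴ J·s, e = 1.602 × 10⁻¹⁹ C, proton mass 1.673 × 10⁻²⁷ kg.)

V = 820 kV

p = h/λ = 6.626 × 10⁻³⁴ / 3.160 × 10⁻¹⁴ = 2.097 × 10⁻²⁰ kg·m/s.
KE = p²/(2m) = 1.314 × 10⁻¹³ J.
V = KE/e = 1.314 × 10⁻¹³ / (1.602 × 10⁻¹⁹) = 820 kV.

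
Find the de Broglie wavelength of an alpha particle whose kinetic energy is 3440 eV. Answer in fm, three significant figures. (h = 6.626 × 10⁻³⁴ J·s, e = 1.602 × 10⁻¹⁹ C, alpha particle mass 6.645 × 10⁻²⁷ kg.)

λ = 245 fm

KE = 3440 eV = 5.511 × 10⁻¹⁶ J.
p = √(2mKE) = √(2 × 6.645 × 10⁻²⁷ × 5.511 × 10⁻¹⁶) = 2.706 × 10⁻²¹ kg·m/s.
λ = h/p = 6.626 × 10⁻³⁴ / 2.706 × 10⁻²¹ = 2.45 × 10⁻¹³ m = 245 fm.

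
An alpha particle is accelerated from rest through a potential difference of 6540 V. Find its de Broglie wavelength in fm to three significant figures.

λ = 126 fm

KE = 2eV = 2 × 1.602 × 10⁻¹⁹ × 6540 = 2.095 × 10⁻¹⁵ J.
p = √(2mKE) = √(2 × 6.645 × 10⁻²⁷ × 2.095 × 10⁻¹⁵) = 5.277 × 10⁻²¹ kg·m/s.
λ = h/p = 6.626 × 10⁻³⁴ / 5.277 × 10⁻²¹ = 1.26 × 10⁻¹³ m = 126 fm.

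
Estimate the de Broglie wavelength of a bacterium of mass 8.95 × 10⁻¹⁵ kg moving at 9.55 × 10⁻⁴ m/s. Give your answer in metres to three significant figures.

p = mv = 8.95 × 10⁻¹⁵ × 9.55 × 10⁻⁴ = 8.547 × 10⁻¹⁸ kg·m/s.
λ = h/p = 6.626 × 10⁻³⁴ / 8.547 × 10⁻¹⁸ = 7.75 × 10⁻¹⁷ m.

λ = 7.75 × 10⁻¹⁷ m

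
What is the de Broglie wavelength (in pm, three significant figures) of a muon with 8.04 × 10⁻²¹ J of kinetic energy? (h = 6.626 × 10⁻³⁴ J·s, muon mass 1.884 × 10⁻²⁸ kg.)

p = √(2mKE) = √(2 × 1.884 × 10⁻²⁸ × 8.040 × 10⁻²¹) = 1.741 × 10⁻²⁴ kg·m/s.
λ = h/p = 6.626 × 10⁻³⁴ / 1.741 × 10⁻²⁴ = 3.81 × 10⁻¹⁰ m = 381 pm.

λ = 381 pm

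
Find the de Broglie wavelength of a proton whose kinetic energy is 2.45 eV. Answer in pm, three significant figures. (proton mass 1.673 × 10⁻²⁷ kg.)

KE = 2.45 eV = 3.925 × 10⁻¹⁹ J.
p = √(2mKE) = √(2 × 1.673 × 10⁻²⁷ × 3.925 × 10⁻¹⁹) = 3.624 × 10⁻²³ kg·m/s.
λ = h/p = 6.626 × 10⁻³⁴ / 3.624 × 10⁻²³ = 1.83 × 10⁻¹¹ m = 18.3 pm.

λ = 18.3 pm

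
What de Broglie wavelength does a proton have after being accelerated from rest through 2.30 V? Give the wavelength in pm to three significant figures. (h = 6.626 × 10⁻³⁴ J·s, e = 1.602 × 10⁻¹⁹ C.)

KE = eV = 1.602 × 10⁻¹⁹ × 2.300 = 3.685 × 10⁻¹⁹ J.
p = √(2mKE) = √(2 × 1.673 × 10⁻²⁷ × 3.685 × 10⁻¹⁹) = 3.511 × 10⁻²³ kg·m/s.
λ = h/p = 6.626 × 10⁻³⁴ / 3.511 × 10⁻²³ = 1.89 × 10⁻¹¹ m = 18.9 pm.

λ = 18.9 pm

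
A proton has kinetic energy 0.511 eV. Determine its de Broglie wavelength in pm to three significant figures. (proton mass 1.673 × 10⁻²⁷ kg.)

λ = 40.0 pm

KE = 0.511 eV = 8.186 × 10⁻²⁰ J.
p = √(2mKE) = √(2 × 1.673 × 10⁻²⁷ × 8.186 × 10⁻²⁰) = 1.655 × 10⁻²³ kg·m/s.
λ = h/p = 6.626 × 10⁻³⁴ / 1.655 × 10⁻²³ = 4.00 × 10⁻¹¹ m = 40.0 pm.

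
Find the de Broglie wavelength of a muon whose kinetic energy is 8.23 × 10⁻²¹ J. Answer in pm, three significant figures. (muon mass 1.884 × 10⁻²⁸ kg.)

p = √(2mKE) = √(2 × 1.884 × 10⁻²⁸ × 8.230 × 10⁻²¹) = 1.761 × 10⁻²⁴ kg·m/s.
λ = h/p = 6.626 × 10⁻³⁴ / 1.761 × 10⁻²⁴ = 3.76 × 10⁻¹⁰ m = 376 pm.

λ = 376 pm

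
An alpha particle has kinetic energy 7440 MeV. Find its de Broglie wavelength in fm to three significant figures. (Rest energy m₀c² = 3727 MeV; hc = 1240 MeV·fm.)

λ = 0.118 fm

Total energy E = KE + m₀c² = 7440 + 3727 = 11167 MeV.
(pc)² = E² − (m₀c²)² = (11167)² − (3727)² = 1.108 × 10⁸ MeV², so pc = 1.053 × 10⁴ MeV.
λ = hc/(pc) = 1240 MeV·fm / 1.053 × 10⁴ MeV = 0.118 fm.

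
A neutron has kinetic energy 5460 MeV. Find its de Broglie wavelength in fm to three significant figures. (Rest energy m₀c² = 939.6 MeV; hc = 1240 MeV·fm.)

Total energy E = KE + m₀c² = 5460 + 939.6 = 6399.6 MeV.
(pc)² = E² − (m₀c²)² = (6399.6)² − (939.6)² = 4.007 × 10⁷ MeV², so pc = 6330 MeV.
λ = hc/(pc) = 1240 MeV·fm / 6330 MeV = 0.196 fm.

λ = 0.196 fm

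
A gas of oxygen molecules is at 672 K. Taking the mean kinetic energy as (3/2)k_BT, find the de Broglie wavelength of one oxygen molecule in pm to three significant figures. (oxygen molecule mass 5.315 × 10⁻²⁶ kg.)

λ = 17.2 pm

KE = (3/2)k_BT = 1.5 × 1.381 × 10⁻²³ × 672 = 1.392 × 10⁻²⁰ J.
p = √(2mKE) = √(2 × 5.315 × 10⁻²⁶ × 1.392 × 10⁻²⁰) = 3.847 × 10⁻²³ kg·m/s.
λ = h/p = 1.72 × 10⁻¹¹ m = 17.2 pm.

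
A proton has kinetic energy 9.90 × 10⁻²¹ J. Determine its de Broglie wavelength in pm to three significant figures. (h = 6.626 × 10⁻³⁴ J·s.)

λ = 115 pm

p = √(2mKE) = √(2 × 1.673 × 10⁻²⁷ × 9.900 × 10⁻²¹) = 5.755 × 10⁻²⁴ kg·m/s.
λ = h/p = 6.626 × 10⁻³⁴ / 5.755 × 10⁻²⁴ = 1.15 × 10⁻¹⁰ m = 115 pm.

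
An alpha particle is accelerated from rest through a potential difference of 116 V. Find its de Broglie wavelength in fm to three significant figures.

KE = 2eV = 2 × 1.602 × 10⁻¹⁹ × 116.0 = 3.717 × 10⁻¹⁷ J.
p = √(2mKE) = √(2 × 6.645 × 10⁻²⁷ × 3.717 × 10⁻¹⁷) = 7.028 × 10⁻²² kg·m/s.
λ = h/p = 6.626 × 10⁻³⁴ / 7.028 × 10⁻²² = 9.43 × 10⁻¹³ m = 943 fm.

λ = 943 fm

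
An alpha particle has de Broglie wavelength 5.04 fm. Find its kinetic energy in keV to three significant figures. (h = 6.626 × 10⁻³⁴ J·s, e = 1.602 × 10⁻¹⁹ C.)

p = h/λ = 6.626 × 10⁻³⁴ / 5.040 × 10⁻¹⁵ = 1.315 × 10⁻¹⁹ kg·m/s.
KE = p²/(2m) = (1.315 × 10⁻¹⁹)² / (2 × 6.645 × 10⁻²⁷) = 1.301 × 10⁻¹² J = 8120 keV.

KE = 8120 keV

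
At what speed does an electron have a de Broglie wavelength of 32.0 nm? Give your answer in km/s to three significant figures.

p = h/λ = 6.626 × 10⁻³⁴ / 3.200 × 10⁻⁸ = 2.071 × 10⁻²⁶ kg·m/s.
v = p/m = 2.071 × 10⁻²⁶ / 9.109 × 10⁻³¹ = 2.27 × 10⁴ m/s = 22.7 km/s.

v = 22.7 km/s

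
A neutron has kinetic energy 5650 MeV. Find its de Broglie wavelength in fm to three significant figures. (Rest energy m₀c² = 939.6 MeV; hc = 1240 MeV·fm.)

Total energy E = KE + m₀c² = 5650 + 939.6 = 6589.6 MeV.
(pc)² = E² − (m₀c²)² = (6589.6)² − (939.6)² = 4.254 × 10⁷ MeV², so pc = 6522 MeV.
λ = hc/(pc) = 1240 MeV·fm / 6522 MeV = 0.190 fm.

λ = 0.190 fm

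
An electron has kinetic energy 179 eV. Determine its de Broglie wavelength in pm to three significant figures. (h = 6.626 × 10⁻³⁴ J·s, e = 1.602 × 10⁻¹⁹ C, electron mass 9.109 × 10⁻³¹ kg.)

λ = 91.7 pm

KE = 179 eV = 2.868 × 10⁻¹⁷ J.
p = √(2mKE) = √(2 × 9.109 × 10⁻³¹ × 2.868 × 10⁻¹⁷) = 7.228 × 10⁻²⁴ kg·m/s.
λ = h/p = 6.626 × 10⁻³⁴ / 7.228 × 10⁻²⁴ = 9.17 × 10⁻¹¹ m = 91.7 pm.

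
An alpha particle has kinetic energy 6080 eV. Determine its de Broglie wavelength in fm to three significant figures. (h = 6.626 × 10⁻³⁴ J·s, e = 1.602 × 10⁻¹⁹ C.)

KE = 6080 eV = 9.740 × 10⁻¹⁶ J.
p = √(2mKE) = √(2 × 6.645 × 10⁻²⁷ × 9.740 × 10⁻¹⁶) = 3.598 × 10⁻²¹ kg·m/s.
λ = h/p = 6.626 × 10⁻³⁴ / 3.598 × 10⁻²¹ = 1.84 × 10⁻¹³ m = 184 fm.

λ = 184 fm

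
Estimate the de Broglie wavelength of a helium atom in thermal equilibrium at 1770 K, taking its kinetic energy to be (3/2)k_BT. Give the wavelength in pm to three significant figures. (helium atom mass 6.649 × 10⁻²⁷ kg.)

λ = 30.0 pm

KE = (3/2)k_BT = 1.5 × 1.381 × 10⁻²³ × 1770 = 3.667 × 10⁻²⁰ J.
p = √(2mKE) = √(2 × 6.649 × 10⁻²⁷ × 3.667 × 10⁻²⁰) = 2.208 × 10⁻²³ kg·m/s.
λ = h/p = 3.00 × 10⁻¹¹ m = 30.0 pm.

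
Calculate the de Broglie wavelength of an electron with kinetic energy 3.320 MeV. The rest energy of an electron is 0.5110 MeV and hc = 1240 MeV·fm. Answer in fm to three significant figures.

Total energy E = KE + m₀c² = 3.320 + 0.5110 = 3.8310 MeV.
(pc)² = E² − (m₀c²)² = (3.8310)² − (0.5110)² = 14.42 MeV², so pc = 3.797 MeV.
λ = hc/(pc) = 1240 MeV·fm / 3.797 MeV = 327 fm.

λ = 327 fm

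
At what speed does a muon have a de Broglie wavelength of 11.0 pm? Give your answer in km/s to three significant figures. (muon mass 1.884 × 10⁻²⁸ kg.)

p = h/λ = 6.626 × 10⁻³⁴ / 1.100 × 10⁻¹¹ = 6.024 × 10⁻²³ kg·m/s.
v = p/m = 6.024 × 10⁻²³ / 1.884 × 10⁻²⁸ = 3.20 × 10⁵ m/s = 320 km/s.

v = 320 km/s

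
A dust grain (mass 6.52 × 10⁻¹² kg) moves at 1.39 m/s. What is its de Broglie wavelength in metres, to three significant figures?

p = mv = 6.52 × 10⁻¹² × 1.39 = 9.063 × 10⁻¹² kg·m/s.
λ = h/p = 6.626 × 10⁻³⁴ / 9.063 × 10⁻¹² = 7.31 × 10⁻²³ m.

λ = 7.31 × 10⁻²³ m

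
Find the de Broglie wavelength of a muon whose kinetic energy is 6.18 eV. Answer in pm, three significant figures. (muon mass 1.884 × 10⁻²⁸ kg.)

KE = 6.18 eV = 9.900 × 10⁻¹⁹ J.
p = √(2mKE) = √(2 × 1.884 × 10⁻²⁸ × 9.900 × 10⁻¹⁹) = 1.931 × 10⁻²³ kg·m/s.
λ = h/p = 6.626 × 10⁻³⁴ / 1.931 × 10⁻²³ = 3.43 × 10⁻¹¹ m = 34.3 pm.

λ = 34.3 pm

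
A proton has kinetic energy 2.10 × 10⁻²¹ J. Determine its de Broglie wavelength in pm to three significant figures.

p = √(2mKE) = √(2 × 1.673 × 10⁻²⁷ × 2.100 × 10⁻²¹) = 2.651 × 10⁻²⁴ kg·m/s.
λ = h/p = 6.626 × 10⁻³⁴ / 2.651 × 10⁻²⁴ = 2.50 × 10⁻¹⁰ m = 250 pm.

λ = 250 pm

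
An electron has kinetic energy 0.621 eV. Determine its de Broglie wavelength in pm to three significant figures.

KE = 0.621 eV = 9.948 × 10⁻²⁰ J.
p = √(2mKE) = √(2 × 9.109 × 10⁻³¹ × 9.948 × 10⁻²⁰) = 4.257 × 10⁻²⁵ kg·m/s.
λ = h/p = 6.626 × 10⁻³⁴ / 4.257 × 10⁻²⁵ = 1.56 × 10⁻⁹ m = 1560 pm.

λ = 1560 pm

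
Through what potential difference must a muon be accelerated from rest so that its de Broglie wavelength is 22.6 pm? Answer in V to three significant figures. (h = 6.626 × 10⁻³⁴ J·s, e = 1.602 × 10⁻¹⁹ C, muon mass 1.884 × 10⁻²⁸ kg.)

p = h/λ = 6.626 × 10⁻³⁴ / 2.260 × 10⁻¹¹ = 2.932 × 10⁻²³ kg·m/s.
KE = p²/(2m) = 2.281 × 10⁻¹⁸ J.
V = KE/e = 2.281 × 10⁻¹⁸ / (1.602 × 10⁻¹⁹) = 14.2 V.

V = 14.2 V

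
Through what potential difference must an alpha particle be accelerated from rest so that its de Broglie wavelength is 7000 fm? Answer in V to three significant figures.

p = h/λ = 6.626 × 10⁻³⁴ / 7.000 × 10⁻¹² = 9.466 × 10⁻²³ kg·m/s.
KE = p²/(2m) = 6.742 × 10⁻¹⁹ J.
V = KE/2e = 6.742 × 10⁻¹⁹ / (2 × 1.602 × 10⁻¹⁹) = 2.10 V.

V = 2.10 V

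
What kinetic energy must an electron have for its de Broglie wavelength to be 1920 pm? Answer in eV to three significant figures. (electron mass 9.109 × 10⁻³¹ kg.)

p = h/λ = 6.626 × 10⁻³⁴ / 1.920 × 10⁻⁹ = 3.451 × 10⁻²⁵ kg·m/s.
KE = p²/(2m) = (3.451 × 10⁻²⁵)² / (2 × 9.109 × 10⁻³¹) = 6.537 × 10⁻²⁰ J = 0.408 eV.

KE = 0.408 eV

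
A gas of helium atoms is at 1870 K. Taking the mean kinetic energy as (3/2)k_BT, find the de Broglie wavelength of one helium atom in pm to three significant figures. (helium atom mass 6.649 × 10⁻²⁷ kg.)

KE = (3/2)k_BT = 1.5 × 1.381 × 10⁻²³ × 1870 = 3.874 × 10⁻²⁰ J.
p = √(2mKE) = √(2 × 6.649 × 10⁻²⁷ × 3.874 × 10⁻²⁰) = 2.270 × 10⁻²³ kg·m/s.
λ = h/p = 2.92 × 10⁻¹¹ m = 29.2 pm.

λ = 29.2 pm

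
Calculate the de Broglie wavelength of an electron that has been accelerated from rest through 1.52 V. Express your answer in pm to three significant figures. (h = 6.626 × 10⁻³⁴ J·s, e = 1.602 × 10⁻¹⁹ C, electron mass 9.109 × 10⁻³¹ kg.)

λ = 995 pm

KE = eV = 1.602 × 10⁻¹⁹ × 1.520 = 2.435 × 10⁻¹⁹ J.
p = √(2mKE) = √(2 × 9.109 × 10⁻³¹ × 2.435 × 10⁻¹⁹) = 6.660 × 10⁻²⁵ kg·m/s.
λ = h/p = 6.626 × 10⁻³⁴ / 6.660 × 10⁻²⁵ = 9.95 × 10⁻¹⁰ m = 995 pm.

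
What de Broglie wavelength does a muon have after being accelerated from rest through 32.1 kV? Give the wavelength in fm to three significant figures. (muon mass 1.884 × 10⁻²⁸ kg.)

λ = 476 fm

KE = eV = 1.602 × 10⁻¹⁹ × 3.210 × 10⁴ = 5.142 × 10⁻¹⁵ J.
p = √(2mKE) = √(2 × 1.884 × 10⁻²⁸ × 5.142 × 10⁻¹⁵) = 1.392 × 10⁻²¹ kg·m/s.
λ = h/p = 6.626 × 10⁻³⁴ / 1.392 × 10⁻²¹ = 4.76 × 10⁻¹³ m = 476 fm.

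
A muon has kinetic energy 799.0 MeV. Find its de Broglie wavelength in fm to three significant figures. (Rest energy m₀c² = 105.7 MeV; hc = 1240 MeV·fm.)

Total energy E = KE + m₀c² = 799.0 + 105.7 = 904.7 MeV.
(pc)² = E² − (m₀c²)² = (904.7)² − (105.7)² = 8.073 × 10⁵ MeV², so pc = 898.5 MeV.
λ = hc/(pc) = 1240 MeV·fm / 898.5 MeV = 1.38 fm.

λ = 1.38 fm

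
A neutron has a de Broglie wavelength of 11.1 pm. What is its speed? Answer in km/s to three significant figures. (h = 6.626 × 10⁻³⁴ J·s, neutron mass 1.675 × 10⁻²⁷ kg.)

v = 35.6 km/s

p = h/λ = 6.626 × 10⁻³⁴ / 1.110 × 10⁻¹¹ = 5.969 × 10⁻²³ kg·m/s.
v = p/m = 5.969 × 10⁻²³ / 1.675 × 10⁻²⁷ = 3.56 × 10⁴ m/s = 35.6 km/s.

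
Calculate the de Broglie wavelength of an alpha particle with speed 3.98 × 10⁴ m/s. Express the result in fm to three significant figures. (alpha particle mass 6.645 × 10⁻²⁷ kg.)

λ = 2510 fm

p = mv = 6.645 × 10⁻²⁷ × 3.98 × 10⁴ = 2.645 × 10⁻²² kg·m/s.
λ = h/p = 6.626 × 10⁻³⁴ / 2.645 × 10⁻²² = 2.51 × 10⁻¹² m = 2510 fm.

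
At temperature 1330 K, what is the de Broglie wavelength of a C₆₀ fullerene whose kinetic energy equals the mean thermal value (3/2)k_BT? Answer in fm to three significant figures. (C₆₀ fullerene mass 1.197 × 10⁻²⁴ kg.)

λ = 2580 fm

KE = (3/2)k_BT = 1.5 × 1.381 × 10⁻²³ × 1330 = 2.755 × 10⁻²⁰ J.
p = √(2mKE) = √(2 × 1.197 × 10⁻²⁴ × 2.755 × 10⁻²⁰) = 2.568 × 10⁻²² kg·m/s.
λ = h/p = 2.58 × 10⁻¹² m = 2580 fm.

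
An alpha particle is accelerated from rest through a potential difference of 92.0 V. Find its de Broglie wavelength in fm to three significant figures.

KE = 2eV = 2 × 1.602 × 10⁻¹⁹ × 92.00 = 2.948 × 10⁻¹⁷ J.
p = √(2mKE) = √(2 × 6.645 × 10⁻²⁷ × 2.948 × 10⁻¹⁷) = 6.259 × 10⁻²² kg·m/s.
λ = h/p = 6.626 × 10⁻³⁴ / 6.259 × 10⁻²² = 1.06 × 10⁻¹² m = 1060 fm.

λ = 1060 fm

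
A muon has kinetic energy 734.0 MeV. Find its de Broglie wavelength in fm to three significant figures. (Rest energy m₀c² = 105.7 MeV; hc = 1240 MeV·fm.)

λ = 1.49 fm

Total energy E = KE + m₀c² = 734.0 + 105.7 = 839.7 MeV.
(pc)² = E² − (m₀c²)² = (839.7)² − (105.7)² = 6.939 × 10⁵ MeV², so pc = 833.0 MeV.
λ = hc/(pc) = 1240 MeV·fm / 833.0 MeV = 1.49 fm.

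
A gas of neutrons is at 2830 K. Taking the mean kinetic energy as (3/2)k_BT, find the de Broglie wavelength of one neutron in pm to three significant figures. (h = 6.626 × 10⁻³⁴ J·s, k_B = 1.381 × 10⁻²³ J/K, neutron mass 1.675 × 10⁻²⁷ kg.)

KE = (3/2)k_BT = 1.5 × 1.381 × 10⁻²³ × 2830 = 5.862 × 10⁻²⁰ J.
p = √(2mKE) = √(2 × 1.675 × 10⁻²⁷ × 5.862 × 10⁻²⁰) = 1.401 × 10⁻²³ kg·m/s.
λ = h/p = 4.73 × 10⁻¹¹ m = 47.3 pm.

λ = 47.3 pm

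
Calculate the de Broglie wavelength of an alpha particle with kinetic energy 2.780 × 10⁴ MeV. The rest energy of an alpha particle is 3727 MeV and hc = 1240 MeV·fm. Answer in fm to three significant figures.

λ = 0.0396 fm

Total energy E = KE + m₀c² = 2.780 × 10⁴ + 3727 = 31527 MeV.
(pc)² = E² − (m₀c²)² = (31527)² − (3727)² = 9.801 × 10⁸ MeV², so pc = 3.131 × 10⁴ MeV.
λ = hc/(pc) = 1240 MeV·fm / 3.131 × 10⁴ MeV = 0.0396 fm.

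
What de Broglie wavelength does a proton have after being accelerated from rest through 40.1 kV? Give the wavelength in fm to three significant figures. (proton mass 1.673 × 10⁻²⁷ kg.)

KE = eV = 1.602 × 10⁻¹⁹ × 4.010 × 10⁴ = 6.424 × 10⁻¹⁵ J.
p = √(2mKE) = √(2 × 1.673 × 10⁻²⁷ × 6.424 × 10⁻¹⁵) = 4.636 × 10⁻²¹ kg·m/s.
λ = h/p = 6.626 × 10⁻³⁴ / 4.636 × 10⁻²¹ = 1.43 × 10⁻¹³ m = 143 fm.

λ = 143 fm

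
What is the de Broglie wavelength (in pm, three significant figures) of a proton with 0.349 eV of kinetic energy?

KE = 0.349 eV = 5.591 × 10⁻²⁰ J.
p = √(2mKE) = √(2 × 1.673 × 10⁻²⁷ × 5.591 × 10⁻²⁰) = 1.368 × 10⁻²³ kg·m/s.
λ = h/p = 6.626 × 10⁻³⁴ / 1.368 × 10⁻²³ = 4.84 × 10⁻¹¹ m = 48.4 pm.

λ = 48.4 pm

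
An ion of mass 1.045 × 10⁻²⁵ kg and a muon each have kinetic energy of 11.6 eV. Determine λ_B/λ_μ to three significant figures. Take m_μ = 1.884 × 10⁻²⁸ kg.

λ_B/λ_μ = 0.0425

At fixed KE, p = √(2mKE) so λ = h/p ∝ 1/√m.
λ_B/λ_μ = √(m_μ/m_B) = √(1.884 × 10⁻²⁸/1.045 × 10⁻²⁵) = √(1.803 × 10⁻³) = 0.0425.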